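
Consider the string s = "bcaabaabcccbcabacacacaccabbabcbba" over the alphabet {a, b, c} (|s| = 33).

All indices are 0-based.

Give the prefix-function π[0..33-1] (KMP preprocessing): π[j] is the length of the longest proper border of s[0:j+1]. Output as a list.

π[0] = 0
j=1 s[j]='c': π[1]=0 (border '')
j=2 s[j]='a': π[2]=0 (border '')
j=3 s[j]='a': π[3]=0 (border '')
j=4 s[j]='b': π[4]=1 (border 'b')
j=5 s[j]='a': k: 1→0; π[5]=0 (border '')
j=6 s[j]='a': π[6]=0 (border '')
j=7 s[j]='b': π[7]=1 (border 'b')
j=8 s[j]='c': π[8]=2 (border 'bc')
j=9 s[j]='c': k: 2→0; π[9]=0 (border '')
j=10 s[j]='c': π[10]=0 (border '')
j=11 s[j]='b': π[11]=1 (border 'b')
j=12 s[j]='c': π[12]=2 (border 'bc')
j=13 s[j]='a': π[13]=3 (border 'bca')
j=14 s[j]='b': k: 3→0; π[14]=1 (border 'b')
j=15 s[j]='a': k: 1→0; π[15]=0 (border '')
j=16 s[j]='c': π[16]=0 (border '')
j=17 s[j]='a': π[17]=0 (border '')
j=18 s[j]='c': π[18]=0 (border '')
j=19 s[j]='a': π[19]=0 (border '')
j=20 s[j]='c': π[20]=0 (border '')
j=21 s[j]='a': π[21]=0 (border '')
j=22 s[j]='c': π[22]=0 (border '')
j=23 s[j]='c': π[23]=0 (border '')
j=24 s[j]='a': π[24]=0 (border '')
j=25 s[j]='b': π[25]=1 (border 'b')
j=26 s[j]='b': k: 1→0; π[26]=1 (border 'b')
j=27 s[j]='a': k: 1→0; π[27]=0 (border '')
j=28 s[j]='b': π[28]=1 (border 'b')
j=29 s[j]='c': π[29]=2 (border 'bc')
j=30 s[j]='b': k: 2→0; π[30]=1 (border 'b')
j=31 s[j]='b': k: 1→0; π[31]=1 (border 'b')
j=32 s[j]='a': k: 1→0; π[32]=0 (border '')

[0, 0, 0, 0, 1, 0, 0, 1, 2, 0, 0, 1, 2, 3, 1, 0, 0, 0, 0, 0, 0, 0, 0, 0, 0, 1, 1, 0, 1, 2, 1, 1, 0]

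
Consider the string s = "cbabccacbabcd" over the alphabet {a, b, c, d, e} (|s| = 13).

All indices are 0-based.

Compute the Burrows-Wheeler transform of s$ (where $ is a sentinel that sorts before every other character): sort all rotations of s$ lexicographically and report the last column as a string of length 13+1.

dbbcccaac$abbc

rank  rotation        last
    0  $cbabccacbabcd  d
    1  abccacbabcd$cb  b
    2  abcd$cbabccacb  b
    3  acbabcd$cbabcc  c
    4  babccacbabcd$c  c
    5  babcd$cbabccac  c
    6  bccacbabcd$cba  a
    7  bcd$cbabccacba  a
    8  cacbabcd$cbabc  c
    9  cbabccacbabcd$  $
   10  cbabcd$cbabcca  a
   11  ccacbabcd$cbab  b
   12  cd$cbabccacbab  b
   13  d$cbabccacbabc  c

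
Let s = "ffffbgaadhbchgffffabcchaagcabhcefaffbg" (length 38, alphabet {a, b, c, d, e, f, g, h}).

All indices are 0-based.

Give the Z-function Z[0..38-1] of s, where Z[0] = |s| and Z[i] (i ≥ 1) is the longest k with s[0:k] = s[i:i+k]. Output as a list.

Z[0]=38
i=1: i≥r, start 0; Z[1]=3 scan→box=[1,4)
i=2: min(r-i=2, Z[1]=3)=2; Z[2]=2
i=3: min(r-i=1, Z[2]=2)=1; Z[3]=1
i=4: i≥r, start 0; Z[4]=0
i=5: i≥r, start 0; Z[5]=0
i=6: i≥r, start 0; Z[6]=0
i=7: i≥r, start 0; Z[7]=0
i=8: i≥r, start 0; Z[8]=0
i=9: i≥r, start 0; Z[9]=0
i=10: i≥r, start 0; Z[10]=0
i=11: i≥r, start 0; Z[11]=0
i=12: i≥r, start 0; Z[12]=0
i=13: i≥r, start 0; Z[13]=0
i=14: i≥r, start 0; Z[14]=4 scan→box=[14,18)
i=15: min(r-i=3, Z[1]=3)=3; Z[15]=3
i=16: min(r-i=2, Z[2]=2)=2; Z[16]=2
i=17: min(r-i=1, Z[3]=1)=1; Z[17]=1
i=18: i≥r, start 0; Z[18]=0
i=19: i≥r, start 0; Z[19]=0
i=20: i≥r, start 0; Z[20]=0
i=21: i≥r, start 0; Z[21]=0
i=22: i≥r, start 0; Z[22]=0
i=23: i≥r, start 0; Z[23]=0
i=24: i≥r, start 0; Z[24]=0
i=25: i≥r, start 0; Z[25]=0
i=26: i≥r, start 0; Z[26]=0
i=27: i≥r, start 0; Z[27]=0
i=28: i≥r, start 0; Z[28]=0
i=29: i≥r, start 0; Z[29]=0
i=30: i≥r, start 0; Z[30]=0
i=31: i≥r, start 0; Z[31]=0
i=32: i≥r, start 0; Z[32]=1 scan→box=[32,33)
i=33: i≥r, start 0; Z[33]=0
i=34: i≥r, start 0; Z[34]=2 scan→box=[34,36)
i=35: min(r-i=1, Z[1]=3)=1; Z[35]=1
i=36: i≥r, start 0; Z[36]=0
i=37: i≥r, start 0; Z[37]=0

[38, 3, 2, 1, 0, 0, 0, 0, 0, 0, 0, 0, 0, 0, 4, 3, 2, 1, 0, 0, 0, 0, 0, 0, 0, 0, 0, 0, 0, 0, 0, 0, 1, 0, 2, 1, 0, 0]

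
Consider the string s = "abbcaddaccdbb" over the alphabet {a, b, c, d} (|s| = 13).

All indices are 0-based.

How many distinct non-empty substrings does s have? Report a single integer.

81

rank | idx | suffix
   0 |   0 | abbcaddaccdbb
   1 |   7 | accdbb
   2 |   4 | addaccdbb
   3 |  12 | b
   4 |  11 | bb
   5 |   1 | bbcaddaccdbb
   6 |   2 | bcaddaccdbb
   7 |   3 | caddaccdbb
   8 |   8 | ccdbb
   9 |   9 | cdbb
  10 |   6 | daccdbb
  11 |  10 | dbb
  12 |   5 | ddaccdbb

SA = [0, 7, 4, 12, 11, 1, 2, 3, 8, 9, 6, 10, 5]
i: (SA[i-1],SA[i]) lcp shared
  1: (0,7) 1 'a'
  2: (7,4) 1 'a'
  3: (4,12) 0 ''
  4: (12,11) 1 'b'
  5: (11,1) 2 'bb'
  6: (1,2) 1 'b'
  7: (2,3) 0 ''
  8: (3,8) 1 'c'
  9: (8,9) 1 'c'
  10: (9,6) 0 ''
  11: (6,10) 1 'd'
  12: (10,5) 1 'd'

n(n+1)/2 = 13·14/2 = 91
Σ LCP = 0 + 1 + 1 + 0 + 1 + 2 + 1 + 0 + 1 + 1 + 0 + 1 + 1 = 10
distinct = 91 − 10 = 81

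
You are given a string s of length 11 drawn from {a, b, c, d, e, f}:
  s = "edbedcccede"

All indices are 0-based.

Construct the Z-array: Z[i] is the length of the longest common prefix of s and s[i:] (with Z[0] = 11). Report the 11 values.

Z[0]=11
i=1: outside box; Z[1]=0
i=2: outside box; Z[2]=0
i=3: outside box; Z[3]=2 extend→box=[3,5)
i=4: min(r-i=1, Z[1]=0)=0; Z[4]=0
i=5: outside box; Z[5]=0
i=6: outside box; Z[6]=0
i=7: outside box; Z[7]=0
i=8: outside box; Z[8]=2 extend→box=[8,10)
i=9: min(r-i=1, Z[1]=0)=0; Z[9]=0
i=10: outside box; Z[10]=1 extend→box=[10,11)

[11, 0, 0, 2, 0, 0, 0, 0, 2, 0, 1]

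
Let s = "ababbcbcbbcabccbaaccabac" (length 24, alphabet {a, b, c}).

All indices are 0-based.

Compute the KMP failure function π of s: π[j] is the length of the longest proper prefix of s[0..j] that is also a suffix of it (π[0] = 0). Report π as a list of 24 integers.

[0, 0, 1, 2, 0, 0, 0, 0, 0, 0, 0, 1, 2, 0, 0, 0, 1, 1, 0, 0, 1, 2, 3, 0]

π[0] = 0
j=1 s[j]='b': π[1]=0 (border '')
j=2 s[j]='a': π[2]=1 (border 'a')
j=3 s[j]='b': π[3]=2 (border 'ab')
j=4 s[j]='b': k: 2→0; π[4]=0 (border '')
j=5 s[j]='c': π[5]=0 (border '')
j=6 s[j]='b': π[6]=0 (border '')
j=7 s[j]='c': π[7]=0 (border '')
j=8 s[j]='b': π[8]=0 (border '')
j=9 s[j]='b': π[9]=0 (border '')
j=10 s[j]='c': π[10]=0 (border '')
j=11 s[j]='a': π[11]=1 (border 'a')
j=12 s[j]='b': π[12]=2 (border 'ab')
j=13 s[j]='c': k: 2→0; π[13]=0 (border '')
j=14 s[j]='c': π[14]=0 (border '')
j=15 s[j]='b': π[15]=0 (border '')
j=16 s[j]='a': π[16]=1 (border 'a')
j=17 s[j]='a': k: 1→0; π[17]=1 (border 'a')
j=18 s[j]='c': k: 1→0; π[18]=0 (border '')
j=19 s[j]='c': π[19]=0 (border '')
j=20 s[j]='a': π[20]=1 (border 'a')
j=21 s[j]='b': π[21]=2 (border 'ab')
j=22 s[j]='a': π[22]=3 (border 'aba')
j=23 s[j]='c': k: 3→1→0; π[23]=0 (border '')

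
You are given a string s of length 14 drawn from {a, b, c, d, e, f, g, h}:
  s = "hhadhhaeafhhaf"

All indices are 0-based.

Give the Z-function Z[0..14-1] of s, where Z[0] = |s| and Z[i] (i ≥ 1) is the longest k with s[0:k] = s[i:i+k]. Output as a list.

[14, 1, 0, 0, 3, 1, 0, 0, 0, 0, 3, 1, 0, 0]

Z[0]=14
i=1: fresh scan; Z[1]=1 extend→box=[1,2)
i=2: fresh scan; Z[2]=0
i=3: fresh scan; Z[3]=0
i=4: fresh scan; Z[4]=3 extend→box=[4,7)
i=5: min(r-i=2, Z[1]=1)=1; Z[5]=1
i=6: min(r-i=1, Z[2]=0)=0; Z[6]=0
i=7: fresh scan; Z[7]=0
i=8: fresh scan; Z[8]=0
i=9: fresh scan; Z[9]=0
i=10: fresh scan; Z[10]=3 extend→box=[10,13)
i=11: min(r-i=2, Z[1]=1)=1; Z[11]=1
i=12: min(r-i=1, Z[2]=0)=0; Z[12]=0
i=13: fresh scan; Z[13]=0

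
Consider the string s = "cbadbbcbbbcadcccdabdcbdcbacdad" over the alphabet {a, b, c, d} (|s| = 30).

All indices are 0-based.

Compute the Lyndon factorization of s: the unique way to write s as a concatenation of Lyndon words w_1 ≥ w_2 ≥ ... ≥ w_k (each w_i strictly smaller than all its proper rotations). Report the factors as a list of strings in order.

emit factor 1: 'c' (i=0, period=1)
emit factor 2: 'b' (i=1, period=1)
emit factor 3: 'adbbcbbbcadcccd' (i=2, period=15)
emit factor 4: 'abdcbdcbacdad' (i=17, period=13)

["c", "b", "adbbcbbbcadcccd", "abdcbdcbacdad"]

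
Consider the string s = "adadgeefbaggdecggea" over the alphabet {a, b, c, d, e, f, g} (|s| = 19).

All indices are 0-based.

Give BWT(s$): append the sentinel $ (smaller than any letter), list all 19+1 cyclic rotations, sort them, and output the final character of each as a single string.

ae$dbfeagagdgeeggdac

rank  rotation              last
    0  $adadgeefbaggdecggea  a
    1  a$adadgeefbaggdecgge  e
    2  adadgeefbaggdecggea$  $
    3  adgeefbaggdecggea$ad  d
    4  aggdecggea$adadgeefb  b
    5  baggdecggea$adadgeef  f
    6  cggea$adadgeefbaggde  e
    7  dadgeefbaggdecggea$a  a
    8  decggea$adadgeefbagg  g
    9  dgeefbaggdecggea$ada  a
   10  ea$adadgeefbaggdecgg  g
   11  ecggea$adadgeefbaggd  d
   12  eefbaggdecggea$adadg  g
   13  efbaggdecggea$adadge  e
   14  fbaggdecggea$adadgee  e
   15  gdecggea$adadgeefbag  g
   16  gea$adadgeefbaggdecg  g
   17  geefbaggdecggea$adad  d
   18  ggdecggea$adadgeefba  a
   19  ggea$adadgeefbaggdec  c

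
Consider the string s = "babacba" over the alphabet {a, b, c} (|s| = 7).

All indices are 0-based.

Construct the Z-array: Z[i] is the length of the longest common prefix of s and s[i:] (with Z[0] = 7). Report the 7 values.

[7, 0, 2, 0, 0, 2, 0]

Z[0]=7
i=1: outside box; Z[1]=0
i=2: outside box; Z[2]=2 grow→box=[2,4)
i=3: min(r-i=1, Z[1]=0)=0; Z[3]=0
i=4: outside box; Z[4]=0
i=5: outside box; Z[5]=2 grow→box=[5,7)
i=6: min(r-i=1, Z[1]=0)=0; Z[6]=0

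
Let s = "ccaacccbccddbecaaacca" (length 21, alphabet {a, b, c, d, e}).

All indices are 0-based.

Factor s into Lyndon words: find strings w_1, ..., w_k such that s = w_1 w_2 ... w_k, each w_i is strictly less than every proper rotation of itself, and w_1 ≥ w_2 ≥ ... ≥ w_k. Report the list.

["c", "c", "aacccbccddbec", "aaacc", "a"]

emit factor 1: 'c' (i=0, period=1)
emit factor 2: 'c' (i=1, period=1)
emit factor 3: 'aacccbccddbec' (i=2, period=13)
emit factor 4: 'aaacc' (i=15, period=5)
emit factor 5: 'a' (i=20, period=1)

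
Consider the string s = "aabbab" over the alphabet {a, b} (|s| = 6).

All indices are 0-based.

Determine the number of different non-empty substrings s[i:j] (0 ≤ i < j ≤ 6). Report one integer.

sorted suffixes:
  #0 SA[0]=0  'aabbab'
  #1 SA[1]=4  'ab'
  #2 SA[2]=1  'abbab'
  #3 SA[3]=5  'b'
  #4 SA[4]=3  'bab'
  #5 SA[5]=2  'bbab'

SA = [0, 4, 1, 5, 3, 2]
[i] adj suffixes → lcp
  [1] 0/4 → 1 ('a')
  [2] 4/1 → 2 ('ab')
  [3] 1/5 → 0 ('')
  [4] 5/3 → 1 ('b')
  [5] 3/2 → 1 ('b')

n(n+1)/2 = 6·7/2 = 21
Σ LCP = 0 + 1 + 2 + 0 + 1 + 1 = 5
distinct = 21 − 5 = 16

16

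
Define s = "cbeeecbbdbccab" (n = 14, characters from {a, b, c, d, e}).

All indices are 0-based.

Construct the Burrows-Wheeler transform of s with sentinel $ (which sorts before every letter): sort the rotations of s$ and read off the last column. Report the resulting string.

rank  rotation         last
    0  $cbeeecbbdbccab  b
    1  ab$cbeeecbbdbcc  c
    2  b$cbeeecbbdbcca  a
    3  bbdbccab$cbeeec  c
    4  bccab$cbeeecbbd  d
    5  bdbccab$cbeeecb  b
    6  beeecbbdbccab$c  c
    7  cab$cbeeecbbdbc  c
    8  cbbdbccab$cbeee  e
    9  cbeeecbbdbccab$  $
   10  ccab$cbeeecbbdb  b
   11  dbccab$cbeeecbb  b
   12  ecbbdbccab$cbee  e
   13  eecbbdbccab$cbe  e
   14  eeecbbdbccab$cb  b

bcacdbcce$bbeeb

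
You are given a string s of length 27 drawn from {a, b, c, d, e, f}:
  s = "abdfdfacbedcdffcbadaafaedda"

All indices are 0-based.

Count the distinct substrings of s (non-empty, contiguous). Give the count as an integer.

351

sorted suffixes:
  #0 SA[0]=26  'a'
  #1 SA[1]=19  'aafaedda'
  #2 SA[2]=0  'abdfdfacbedcdffcbadaafaedda'
  #3 SA[3]=6  'acbedcdffcbadaafaedda'
  #4 SA[4]=17  'adaafaedda'
  #5 SA[5]=22  'aedda'
  #6 SA[6]=20  'afaedda'
  #7 SA[7]=16  'badaafaedda'
  #8 SA[8]=1  'bdfdfacbedcdffcbadaafaedda'
  #9 SA[9]=8  'bedcdffcbadaafaedda'
  #10 SA[10]=15  'cbadaafaedda'
  #11 SA[11]=7  'cbedcdffcbadaafaedda'
  #12 SA[12]=11  'cdffcbadaafaedda'
  #13 SA[13]=25  'da'
  #14 SA[14]=18  'daafaedda'
  #15 SA[15]=10  'dcdffcbadaafaedda'
  #16 SA[16]=24  'dda'
  #17 SA[17]=4  'dfacbedcdffcbadaafaedda'
  #18 SA[18]=2  'dfdfacbedcdffcbadaafaedda'
  #19 SA[19]=12  'dffcbadaafaedda'
  #20 SA[20]=9  'edcdffcbadaafaedda'
  #21 SA[21]=23  'edda'
  #22 SA[22]=5  'facbedcdffcbadaafaedda'
  #23 SA[23]=21  'faedda'
  #24 SA[24]=14  'fcbadaafaedda'
  #25 SA[25]=3  'fdfacbedcdffcbadaafaedda'
  #26 SA[26]=13  'ffcbadaafaedda'

SA = [26, 19, 0, 6, 17, 22, 20, 16, 1, 8, 15, 7, 11, 25, 18, 10, 24, 4, 2, 12, 9, 23, 5, 21, 14, 3, 13]
rank  pair      lcp
   1  s[26:],s[19:]  1  'a'
   2  s[19:],s[0:]  1  'a'
   3  s[0:],s[6:]  1  'a'
   4  s[6:],s[17:]  1  'a'
   5  s[17:],s[22:]  1  'a'
   6  s[22:],s[20:]  1  'a'
   7  s[20:],s[16:]  0  ''
   8  s[16:],s[1:]  1  'b'
   9  s[1:],s[8:]  1  'b'
  10  s[8:],s[15:]  0  ''
  11  s[15:],s[7:]  2  'cb'
  12  s[7:],s[11:]  1  'c'
  13  s[11:],s[25:]  0  ''
  14  s[25:],s[18:]  2  'da'
  15  s[18:],s[10:]  1  'd'
  16  s[10:],s[24:]  1  'd'
  17  s[24:],s[4:]  1  'd'
  18  s[4:],s[2:]  2  'df'
  19  s[2:],s[12:]  2  'df'
  20  s[12:],s[9:]  0  ''
  21  s[9:],s[23:]  2  'ed'
  22  s[23:],s[5:]  0  ''
  23  s[5:],s[21:]  2  'fa'
  24  s[21:],s[14:]  1  'f'
  25  s[14:],s[3:]  1  'f'
  26  s[3:],s[13:]  1  'f'

n(n+1)/2 = 27·28/2 = 378
Σ LCP = 0 + 1 + 1 + 1 + 1 + 1 + 1 + 0 + 1 + 1 + 0 + 2 + 1 + 0 + 2 + 1 + 1 + 1 + 2 + 2 + 0 + 2 + 0 + 2 + 1 + 1 + 1 = 27
distinct = 378 − 27 = 351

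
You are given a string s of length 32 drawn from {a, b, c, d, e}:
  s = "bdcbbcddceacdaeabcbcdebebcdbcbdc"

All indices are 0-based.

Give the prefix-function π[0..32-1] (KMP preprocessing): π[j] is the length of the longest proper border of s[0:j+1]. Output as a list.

π[0] = 0
j=1 s[j]='d': π[1]=0 (border '')
j=2 s[j]='c': π[2]=0 (border '')
j=3 s[j]='b': π[3]=1 (border 'b')
j=4 s[j]='b': k: 1→0; π[4]=1 (border 'b')
j=5 s[j]='c': k: 1→0; π[5]=0 (border '')
j=6 s[j]='d': π[6]=0 (border '')
j=7 s[j]='d': π[7]=0 (border '')
j=8 s[j]='c': π[8]=0 (border '')
j=9 s[j]='e': π[9]=0 (border '')
j=10 s[j]='a': π[10]=0 (border '')
j=11 s[j]='c': π[11]=0 (border '')
j=12 s[j]='d': π[12]=0 (border '')
j=13 s[j]='a': π[13]=0 (border '')
j=14 s[j]='e': π[14]=0 (border '')
j=15 s[j]='a': π[15]=0 (border '')
j=16 s[j]='b': π[16]=1 (border 'b')
j=17 s[j]='c': k: 1→0; π[17]=0 (border '')
j=18 s[j]='b': π[18]=1 (border 'b')
j=19 s[j]='c': k: 1→0; π[19]=0 (border '')
j=20 s[j]='d': π[20]=0 (border '')
j=21 s[j]='e': π[21]=0 (border '')
j=22 s[j]='b': π[22]=1 (border 'b')
j=23 s[j]='e': k: 1→0; π[23]=0 (border '')
j=24 s[j]='b': π[24]=1 (border 'b')
j=25 s[j]='c': k: 1→0; π[25]=0 (border '')
j=26 s[j]='d': π[26]=0 (border '')
j=27 s[j]='b': π[27]=1 (border 'b')
j=28 s[j]='c': k: 1→0; π[28]=0 (border '')
j=29 s[j]='b': π[29]=1 (border 'b')
j=30 s[j]='d': π[30]=2 (border 'bd')
j=31 s[j]='c': π[31]=3 (border 'bdc')

[0, 0, 0, 1, 1, 0, 0, 0, 0, 0, 0, 0, 0, 0, 0, 0, 1, 0, 1, 0, 0, 0, 1, 0, 1, 0, 0, 1, 0, 1, 2, 3]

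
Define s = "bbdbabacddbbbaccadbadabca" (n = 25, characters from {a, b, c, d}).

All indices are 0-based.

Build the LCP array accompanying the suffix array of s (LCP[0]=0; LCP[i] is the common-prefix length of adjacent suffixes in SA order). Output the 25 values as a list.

sorted suffixes:
  #0 SA[0]=24  'a'
  #1 SA[1]=4  'abacddbbbaccadbadabca'
  #2 SA[2]=21  'abca'
  #3 SA[3]=13  'accadbadabca'
  #4 SA[4]=6  'acddbbbaccadbadabca'
  #5 SA[5]=19  'adabca'
  #6 SA[6]=16  'adbadabca'
  #7 SA[7]=3  'babacddbbbaccadbadabca'
  #8 SA[8]=12  'baccadbadabca'
  #9 SA[9]=5  'bacddbbbaccadbadabca'
  #10 SA[10]=18  'badabca'
  #11 SA[11]=11  'bbaccadbadabca'
  #12 SA[12]=10  'bbbaccadbadabca'
  #13 SA[13]=0  'bbdbabacddbbbaccadbadabca'
  #14 SA[14]=22  'bca'
  #15 SA[15]=1  'bdbabacddbbbaccadbadabca'
  #16 SA[16]=23  'ca'
  #17 SA[17]=15  'cadbadabca'
  #18 SA[18]=14  'ccadbadabca'
  #19 SA[19]=7  'cddbbbaccadbadabca'
  #20 SA[20]=20  'dabca'
  #21 SA[21]=2  'dbabacddbbbaccadbadabca'
  #22 SA[22]=17  'dbadabca'
  #23 SA[23]=9  'dbbbaccadbadabca'
  #24 SA[24]=8  'ddbbbaccadbadabca'

SA = [24, 4, 21, 13, 6, 19, 16, 3, 12, 5, 18, 11, 10, 0, 22, 1, 23, 15, 14, 7, 20, 2, 17, 9, 8]
i: (SA[i-1],SA[i]) lcp shared
  1: (24,4) 1 'a'
  2: (4,21) 2 'ab'
  3: (21,13) 1 'a'
  4: (13,6) 2 'ac'
  5: (6,19) 1 'a'
  6: (19,16) 2 'ad'
  7: (16,3) 0 ''
  8: (3,12) 2 'ba'
  9: (12,5) 3 'bac'
  10: (5,18) 2 'ba'
  11: (18,11) 1 'b'
  12: (11,10) 2 'bb'
  13: (10,0) 2 'bb'
  14: (0,22) 1 'b'
  15: (22,1) 1 'b'
  16: (1,23) 0 ''
  17: (23,15) 2 'ca'
  18: (15,14) 1 'c'
  19: (14,7) 1 'c'
  20: (7,20) 0 ''
  21: (20,2) 1 'd'
  22: (2,17) 3 'dba'
  23: (17,9) 2 'db'
  24: (9,8) 1 'd'

[0, 1, 2, 1, 2, 1, 2, 0, 2, 3, 2, 1, 2, 2, 1, 1, 0, 2, 1, 1, 0, 1, 3, 2, 1]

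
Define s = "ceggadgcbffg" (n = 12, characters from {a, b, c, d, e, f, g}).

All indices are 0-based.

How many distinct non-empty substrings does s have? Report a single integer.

sorted suffixes:
  #0 SA[0]=4  'adgcbffg'
  #1 SA[1]=8  'bffg'
  #2 SA[2]=7  'cbffg'
  #3 SA[3]=0  'ceggadgcbffg'
  #4 SA[4]=5  'dgcbffg'
  #5 SA[5]=1  'eggadgcbffg'
  #6 SA[6]=9  'ffg'
  #7 SA[7]=10  'fg'
  #8 SA[8]=11  'g'
  #9 SA[9]=3  'gadgcbffg'
  #10 SA[10]=6  'gcbffg'
  #11 SA[11]=2  'ggadgcbffg'

SA = [4, 8, 7, 0, 5, 1, 9, 10, 11, 3, 6, 2]
[i] adj suffixes → lcp
  [1] 4/8 → 0 ('')
  [2] 8/7 → 0 ('')
  [3] 7/0 → 1 ('c')
  [4] 0/5 → 0 ('')
  [5] 5/1 → 0 ('')
  [6] 1/9 → 0 ('')
  [7] 9/10 → 1 ('f')
  [8] 10/11 → 0 ('')
  [9] 11/3 → 1 ('g')
  [10] 3/6 → 1 ('g')
  [11] 6/2 → 1 ('g')

n(n+1)/2 = 12·13/2 = 78
Σ LCP = 0 + 0 + 0 + 1 + 0 + 0 + 0 + 1 + 0 + 1 + 1 + 1 = 5
distinct = 78 − 5 = 73

73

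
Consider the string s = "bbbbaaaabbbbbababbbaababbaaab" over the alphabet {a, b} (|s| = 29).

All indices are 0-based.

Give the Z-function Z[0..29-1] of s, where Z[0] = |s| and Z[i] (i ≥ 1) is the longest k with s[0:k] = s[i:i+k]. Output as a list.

Z[0]=29
i=1: fresh scan; Z[1]=3 scan→box=[1,4)
i=2: min(r-i=2, Z[1]=3)=2; Z[2]=2
i=3: min(r-i=1, Z[2]=2)=1; Z[3]=1
i=4: fresh scan; Z[4]=0
i=5: fresh scan; Z[5]=0
i=6: fresh scan; Z[6]=0
i=7: fresh scan; Z[7]=0
i=8: fresh scan; Z[8]=4 scan→box=[8,12)
i=9: min(r-i=3, Z[1]=3)=3; Z[9]=5 scan→box=[9,14)
i=10: min(r-i=4, Z[1]=3)=3; Z[10]=3
i=11: min(r-i=3, Z[2]=2)=2; Z[11]=2
i=12: min(r-i=2, Z[3]=1)=1; Z[12]=1
i=13: min(r-i=1, Z[4]=0)=0; Z[13]=0
i=14: fresh scan; Z[14]=1 scan→box=[14,15)
i=15: fresh scan; Z[15]=0
i=16: fresh scan; Z[16]=3 scan→box=[16,19)
i=17: min(r-i=2, Z[1]=3)=2; Z[17]=2
i=18: min(r-i=1, Z[2]=2)=1; Z[18]=1
i=19: fresh scan; Z[19]=0
i=20: fresh scan; Z[20]=0
i=21: fresh scan; Z[21]=1 scan→box=[21,22)
i=22: fresh scan; Z[22]=0
i=23: fresh scan; Z[23]=2 scan→box=[23,25)
i=24: min(r-i=1, Z[1]=3)=1; Z[24]=1
i=25: fresh scan; Z[25]=0
i=26: fresh scan; Z[26]=0
i=27: fresh scan; Z[27]=0
i=28: fresh scan; Z[28]=1 scan→box=[28,29)

[29, 3, 2, 1, 0, 0, 0, 0, 4, 5, 3, 2, 1, 0, 1, 0, 3, 2, 1, 0, 0, 1, 0, 2, 1, 0, 0, 0, 1]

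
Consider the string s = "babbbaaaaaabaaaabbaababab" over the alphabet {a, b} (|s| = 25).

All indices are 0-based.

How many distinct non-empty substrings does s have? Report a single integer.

rank | idx | suffix
   0 |   5 | aaaaaabaaaabbaababab
   1 |   6 | aaaaabaaaabbaababab
   2 |   7 | aaaabaaaabbaababab
   3 |  12 | aaaabbaababab
   4 |   8 | aaabaaaabbaababab
   5 |  13 | aaabbaababab
   6 |   9 | aabaaaabbaababab
   7 |  18 | aababab
   8 |  14 | aabbaababab
   9 |  23 | ab
  10 |  10 | abaaaabbaababab
  11 |  21 | abab
  12 |  19 | ababab
  13 |  15 | abbaababab
  14 |   1 | abbbaaaaaabaaaabbaababab
  15 |  24 | b
  16 |   4 | baaaaaabaaaabbaababab
  17 |  11 | baaaabbaababab
  18 |  17 | baababab
  19 |  22 | bab
  20 |  20 | babab
  21 |   0 | babbbaaaaaabaaaabbaababab
  22 |   3 | bbaaaaaabaaaabbaababab
  23 |  16 | bbaababab
  24 |   2 | bbbaaaaaabaaaabbaababab

SA = [5, 6, 7, 12, 8, 13, 9, 18, 14, 23, 10, 21, 19, 15, 1, 24, 4, 11, 17, 22, 20, 0, 3, 16, 2]
[i] adj suffixes → lcp
  [1] 5/6 → 5 ('aaaaa')
  [2] 6/7 → 4 ('aaaa')
  [3] 7/12 → 5 ('aaaab')
  [4] 12/8 → 3 ('aaa')
  [5] 8/13 → 4 ('aaab')
  [6] 13/9 → 2 ('aa')
  [7] 9/18 → 4 ('aaba')
  [8] 18/14 → 3 ('aab')
  [9] 14/23 → 1 ('a')
  [10] 23/10 → 2 ('ab')
  [11] 10/21 → 3 ('aba')
  [12] 21/19 → 4 ('abab')
  [13] 19/15 → 2 ('ab')
  [14] 15/1 → 3 ('abb')
  [15] 1/24 → 0 ('')
  [16] 24/4 → 1 ('b')
  [17] 4/11 → 5 ('baaaa')
  [18] 11/17 → 3 ('baa')
  [19] 17/22 → 2 ('ba')
  [20] 22/20 → 3 ('bab')
  [21] 20/0 → 3 ('bab')
  [22] 0/3 → 1 ('b')
  [23] 3/16 → 4 ('bbaa')
  [24] 16/2 → 2 ('bb')

n(n+1)/2 = 25·26/2 = 325
Σ LCP = 0 + 5 + 4 + 5 + 3 + 4 + 2 + 4 + 3 + 1 + 2 + 3 + 4 + 2 + 3 + 0 + 1 + 5 + 3 + 2 + 3 + 3 + 1 + 4 + 2 = 69
distinct = 325 − 69 = 256

256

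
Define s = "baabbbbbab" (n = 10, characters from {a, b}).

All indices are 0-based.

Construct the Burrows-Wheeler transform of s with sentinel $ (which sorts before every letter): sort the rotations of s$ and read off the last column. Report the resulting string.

bbbaa$bbbba

rank  rotation     last
    0  $baabbbbbab  b
    1  aabbbbbab$b  b
    2  ab$baabbbbb  b
    3  abbbbbab$ba  a
    4  b$baabbbbba  a
    5  baabbbbbab$  $
    6  bab$baabbbb  b
    7  bbab$baabbb  b
    8  bbbab$baabb  b
    9  bbbbab$baab  b
   10  bbbbbab$baa  a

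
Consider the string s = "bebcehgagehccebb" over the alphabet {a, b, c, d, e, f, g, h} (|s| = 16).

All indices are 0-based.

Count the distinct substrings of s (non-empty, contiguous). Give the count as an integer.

123

rank | idx | suffix
   0 |   7 | agehccebb
   1 |  15 | b
   2 |  14 | bb
   3 |   2 | bcehgagehccebb
   4 |   0 | bebcehgagehccebb
   5 |  11 | ccebb
   6 |  12 | cebb
   7 |   3 | cehgagehccebb
   8 |  13 | ebb
   9 |   1 | ebcehgagehccebb
  10 |   9 | ehccebb
  11 |   4 | ehgagehccebb
  12 |   6 | gagehccebb
  13 |   8 | gehccebb
  14 |  10 | hccebb
  15 |   5 | hgagehccebb

SA = [7, 15, 14, 2, 0, 11, 12, 3, 13, 1, 9, 4, 6, 8, 10, 5]
[i] adj suffixes → lcp
  [1] 7/15 → 0 ('')
  [2] 15/14 → 1 ('b')
  [3] 14/2 → 1 ('b')
  [4] 2/0 → 1 ('b')
  [5] 0/11 → 0 ('')
  [6] 11/12 → 1 ('c')
  [7] 12/3 → 2 ('ce')
  [8] 3/13 → 0 ('')
  [9] 13/1 → 2 ('eb')
  [10] 1/9 → 1 ('e')
  [11] 9/4 → 2 ('eh')
  [12] 4/6 → 0 ('')
  [13] 6/8 → 1 ('g')
  [14] 8/10 → 0 ('')
  [15] 10/5 → 1 ('h')

n(n+1)/2 = 16·17/2 = 136
Σ LCP = 0 + 0 + 1 + 1 + 1 + 0 + 1 + 2 + 0 + 2 + 1 + 2 + 0 + 1 + 0 + 1 = 13
distinct = 136 − 13 = 123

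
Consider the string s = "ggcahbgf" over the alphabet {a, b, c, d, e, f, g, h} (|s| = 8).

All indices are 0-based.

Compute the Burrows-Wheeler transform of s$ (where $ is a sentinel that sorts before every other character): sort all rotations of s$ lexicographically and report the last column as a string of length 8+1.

fchgggb$a

rank  rotation   last
    0  $ggcahbgf  f
    1  ahbgf$ggc  c
    2  bgf$ggcah  h
    3  cahbgf$gg  g
    4  f$ggcahbg  g
    5  gcahbgf$g  g
    6  gf$ggcahb  b
    7  ggcahbgf$  $
    8  hbgf$ggca  a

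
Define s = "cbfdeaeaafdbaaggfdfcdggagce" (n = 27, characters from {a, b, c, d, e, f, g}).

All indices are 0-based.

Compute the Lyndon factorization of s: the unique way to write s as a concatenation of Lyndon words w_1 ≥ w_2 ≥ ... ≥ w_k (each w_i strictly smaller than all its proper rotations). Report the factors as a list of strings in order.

emit factor 1: 'c' (i=0, period=1)
emit factor 2: 'bfde' (i=1, period=4)
emit factor 3: 'ae' (i=5, period=2)
emit factor 4: 'aafdbaaggfdfcdggagce' (i=7, period=20)

["c", "bfde", "ae", "aafdbaaggfdfcdggagce"]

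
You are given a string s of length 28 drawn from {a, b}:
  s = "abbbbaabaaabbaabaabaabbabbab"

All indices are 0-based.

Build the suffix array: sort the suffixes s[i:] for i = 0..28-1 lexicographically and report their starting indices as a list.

rank→(start, suffix):
  0 → (8, 'aaabbaabaabaabbabbab')
  1 → (5, 'aabaaabbaabaabaabbabbab')
  2 → (13, 'aabaabaabbabbab')
  3 → (16, 'aabaabbabbab')
  4 → (9, 'aabbaabaabaabbabbab')
  5 → (19, 'aabbabbab')
  6 → (26, 'ab')
  7 → (6, 'abaaabbaabaabaabbabbab')
  8 → (14, 'abaabaabbabbab')
  9 → (17, 'abaabbabbab')
  10 → (10, 'abbaabaabaabbabbab')
  11 → (23, 'abbab')
  12 → (20, 'abbabbab')
  13 → (0, 'abbbbaabaaabbaabaabaabbabbab')
  14 → (27, 'b')
  15 → (7, 'baaabbaabaabaabbabbab')
  16 → (4, 'baabaaabbaabaabaabbabbab')
  17 → (12, 'baabaabaabbabbab')
  18 → (15, 'baabaabbabbab')
  19 → (18, 'baabbabbab')
  20 → (25, 'bab')
  21 → (22, 'babbab')
  22 → (3, 'bbaabaaabbaabaabaabbabbab')
  23 → (11, 'bbaabaabaabbabbab')
  24 → (24, 'bbab')
  25 → (21, 'bbabbab')
  26 → (2, 'bbbaabaaabbaabaabaabbabbab')
  27 → (1, 'bbbbaabaaabbaabaabaabbabbab')

[8, 5, 13, 16, 9, 19, 26, 6, 14, 17, 10, 23, 20, 0, 27, 7, 4, 12, 15, 18, 25, 22, 3, 11, 24, 21, 2, 1]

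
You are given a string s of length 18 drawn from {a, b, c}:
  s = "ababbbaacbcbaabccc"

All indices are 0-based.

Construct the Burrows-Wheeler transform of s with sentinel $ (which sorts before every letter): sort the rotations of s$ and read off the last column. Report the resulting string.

rank  rotation             last
    0  $ababbbaacbcbaabccc  c
    1  aabccc$ababbbaacbcb  b
    2  aacbcbaabccc$ababbb  b
    3  ababbbaacbcbaabccc$  $
    4  abbbaacbcbaabccc$ab  b
    5  abccc$ababbbaacbcba  a
    6  acbcbaabccc$ababbba  a
    7  baabccc$ababbbaacbc  c
    8  baacbcbaabccc$ababb  b
    9  babbbaacbcbaabccc$a  a
   10  bbaacbcbaabccc$abab  b
   11  bbbaacbcbaabccc$aba  a
   12  bcbaabccc$ababbbaac  c
   13  bccc$ababbbaacbcbaa  a
   14  c$ababbbaacbcbaabcc  c
   15  cbaabccc$ababbbaacb  b
   16  cbcbaabccc$ababbbaa  a
   17  cc$ababbbaacbcbaabc  c
   18  ccc$ababbbaacbcbaab  b

cbb$baacbabacacbacb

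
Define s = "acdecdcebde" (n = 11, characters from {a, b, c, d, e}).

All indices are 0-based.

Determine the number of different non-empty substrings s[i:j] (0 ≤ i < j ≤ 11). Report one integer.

58

rank | idx | suffix
   0 |   0 | acdecdcebde
   1 |   8 | bde
   2 |   4 | cdcebde
   3 |   1 | cdecdcebde
   4 |   6 | cebde
   5 |   5 | dcebde
   6 |   9 | de
   7 |   2 | decdcebde
   8 |  10 | e
   9 |   7 | ebde
  10 |   3 | ecdcebde

SA = [0, 8, 4, 1, 6, 5, 9, 2, 10, 7, 3]
rank  pair      lcp
   1  s[0:],s[8:]  0  ''
   2  s[8:],s[4:]  0  ''
   3  s[4:],s[1:]  2  'cd'
   4  s[1:],s[6:]  1  'c'
   5  s[6:],s[5:]  0  ''
   6  s[5:],s[9:]  1  'd'
   7  s[9:],s[2:]  2  'de'
   8  s[2:],s[10:]  0  ''
   9  s[10:],s[7:]  1  'e'
  10  s[7:],s[3:]  1  'e'

n(n+1)/2 = 11·12/2 = 66
Σ LCP = 0 + 0 + 0 + 2 + 1 + 0 + 1 + 2 + 0 + 1 + 1 = 8
distinct = 66 − 8 = 58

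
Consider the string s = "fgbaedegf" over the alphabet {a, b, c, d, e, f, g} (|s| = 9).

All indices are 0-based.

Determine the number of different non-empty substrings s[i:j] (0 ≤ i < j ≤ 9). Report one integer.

rank→(start, suffix):
  0 → (3, 'aedegf')
  1 → (2, 'baedegf')
  2 → (5, 'degf')
  3 → (4, 'edegf')
  4 → (6, 'egf')
  5 → (8, 'f')
  6 → (0, 'fgbaedegf')
  7 → (1, 'gbaedegf')
  8 → (7, 'gf')

SA = [3, 2, 5, 4, 6, 8, 0, 1, 7]
rank  pair      lcp
   1  s[3:],s[2:]  0  ''
   2  s[2:],s[5:]  0  ''
   3  s[5:],s[4:]  0  ''
   4  s[4:],s[6:]  1  'e'
   5  s[6:],s[8:]  0  ''
   6  s[8:],s[0:]  1  'f'
   7  s[0:],s[1:]  0  ''
   8  s[1:],s[7:]  1  'g'

n(n+1)/2 = 9·10/2 = 45
Σ LCP = 0 + 0 + 0 + 0 + 1 + 0 + 1 + 0 + 1 = 3
distinct = 45 − 3 = 42

42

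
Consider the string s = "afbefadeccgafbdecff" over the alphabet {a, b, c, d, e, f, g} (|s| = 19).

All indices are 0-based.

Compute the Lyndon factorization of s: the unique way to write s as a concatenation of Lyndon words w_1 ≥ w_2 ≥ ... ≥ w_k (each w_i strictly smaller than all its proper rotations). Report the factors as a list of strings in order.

emit factor 1: 'afbef' (i=0, period=5)
emit factor 2: 'adeccgafbdecff' (i=5, period=14)

["afbef", "adeccgafbdecff"]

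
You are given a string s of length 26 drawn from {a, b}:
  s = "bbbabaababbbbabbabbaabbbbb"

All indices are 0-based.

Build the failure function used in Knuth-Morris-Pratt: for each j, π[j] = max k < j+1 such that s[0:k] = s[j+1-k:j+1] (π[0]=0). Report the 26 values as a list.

π[0] = 0
j=1 s[j]='b': π[1]=1 (border 'b')
j=2 s[j]='b': π[2]=2 (border 'bb')
j=3 s[j]='a': k: 2→1→0; π[3]=0 (border '')
j=4 s[j]='b': π[4]=1 (border 'b')
j=5 s[j]='a': k: 1→0; π[5]=0 (border '')
j=6 s[j]='a': π[6]=0 (border '')
j=7 s[j]='b': π[7]=1 (border 'b')
j=8 s[j]='a': k: 1→0; π[8]=0 (border '')
j=9 s[j]='b': π[9]=1 (border 'b')
j=10 s[j]='b': π[10]=2 (border 'bb')
j=11 s[j]='b': π[11]=3 (border 'bbb')
j=12 s[j]='b': k: 3→2; π[12]=3 (border 'bbb')
j=13 s[j]='a': π[13]=4 (border 'bbba')
j=14 s[j]='b': π[14]=5 (border 'bbbab')
j=15 s[j]='b': k: 5→1; π[15]=2 (border 'bb')
j=16 s[j]='a': k: 2→1→0; π[16]=0 (border '')
j=17 s[j]='b': π[17]=1 (border 'b')
j=18 s[j]='b': π[18]=2 (border 'bb')
j=19 s[j]='a': k: 2→1→0; π[19]=0 (border '')
j=20 s[j]='a': π[20]=0 (border '')
j=21 s[j]='b': π[21]=1 (border 'b')
j=22 s[j]='b': π[22]=2 (border 'bb')
j=23 s[j]='b': π[23]=3 (border 'bbb')
j=24 s[j]='b': k: 3→2; π[24]=3 (border 'bbb')
j=25 s[j]='b': k: 3→2; π[25]=3 (border 'bbb')

[0, 1, 2, 0, 1, 0, 0, 1, 0, 1, 2, 3, 3, 4, 5, 2, 0, 1, 2, 0, 0, 1, 2, 3, 3, 3]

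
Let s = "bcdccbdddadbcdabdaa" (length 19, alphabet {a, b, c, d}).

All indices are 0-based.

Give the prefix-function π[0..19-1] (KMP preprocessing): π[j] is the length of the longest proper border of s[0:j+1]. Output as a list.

[0, 0, 0, 0, 0, 1, 0, 0, 0, 0, 0, 1, 2, 3, 0, 1, 0, 0, 0]

π[0] = 0
j=1 s[j]='c': π[1]=0 (border '')
j=2 s[j]='d': π[2]=0 (border '')
j=3 s[j]='c': π[3]=0 (border '')
j=4 s[j]='c': π[4]=0 (border '')
j=5 s[j]='b': π[5]=1 (border 'b')
j=6 s[j]='d': k: 1→0; π[6]=0 (border '')
j=7 s[j]='d': π[7]=0 (border '')
j=8 s[j]='d': π[8]=0 (border '')
j=9 s[j]='a': π[9]=0 (border '')
j=10 s[j]='d': π[10]=0 (border '')
j=11 s[j]='b': π[11]=1 (border 'b')
j=12 s[j]='c': π[12]=2 (border 'bc')
j=13 s[j]='d': π[13]=3 (border 'bcd')
j=14 s[j]='a': k: 3→0; π[14]=0 (border '')
j=15 s[j]='b': π[15]=1 (border 'b')
j=16 s[j]='d': k: 1→0; π[16]=0 (border '')
j=17 s[j]='a': π[17]=0 (border '')
j=18 s[j]='a': π[18]=0 (border '')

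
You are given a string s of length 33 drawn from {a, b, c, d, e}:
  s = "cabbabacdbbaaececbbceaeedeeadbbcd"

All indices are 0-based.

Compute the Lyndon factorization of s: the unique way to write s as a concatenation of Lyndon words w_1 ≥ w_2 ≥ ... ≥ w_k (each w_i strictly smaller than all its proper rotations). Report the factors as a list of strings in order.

["c", "abb", "abacdbb", "aaececbbceaeedeeadbbcd"]

emit factor 1: 'c' (i=0, period=1)
emit factor 2: 'abb' (i=1, period=3)
emit factor 3: 'abacdbb' (i=4, period=7)
emit factor 4: 'aaececbbceaeedeeadbbcd' (i=11, period=22)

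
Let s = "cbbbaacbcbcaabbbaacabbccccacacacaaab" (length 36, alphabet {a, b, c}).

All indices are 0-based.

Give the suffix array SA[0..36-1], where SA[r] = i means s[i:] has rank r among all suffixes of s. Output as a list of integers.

[32, 33, 11, 16, 4, 34, 12, 19, 30, 17, 28, 26, 5, 35, 15, 3, 14, 2, 13, 1, 20, 9, 7, 21, 31, 10, 18, 29, 27, 25, 0, 8, 6, 24, 23, 22]

rank | idx | suffix
   0 |  32 | aaab
   1 |  33 | aab
   2 |  11 | aabbbaacabbccccacacacaaab
   3 |  16 | aacabbccccacacacaaab
   4 |   4 | aacbcbcaabbbaacabbccccacacacaaab
   5 |  34 | ab
   6 |  12 | abbbaacabbccccacacacaaab
   7 |  19 | abbccccacacacaaab
   8 |  30 | acaaab
   9 |  17 | acabbccccacacacaaab
  10 |  28 | acacaaab
  11 |  26 | acacacaaab
  12 |   5 | acbcbcaabbbaacabbccccacacacaaab
  13 |  35 | b
  14 |  15 | baacabbccccacacacaaab
  15 |   3 | baacbcbcaabbbaacabbccccacacacaaab
  16 |  14 | bbaacabbccccacacacaaab
  17 |   2 | bbaacbcbcaabbbaacabbccccacacacaaab
  18 |  13 | bbbaacabbccccacacacaaab
  19 |   1 | bbbaacbcbcaabbbaacabbccccacacacaaab
  20 |  20 | bbccccacacacaaab
  21 |   9 | bcaabbbaacabbccccacacacaaab
  22 |   7 | bcbcaabbbaacabbccccacacacaaab
  23 |  21 | bccccacacacaaab
  24 |  31 | caaab
  25 |  10 | caabbbaacabbccccacacacaaab
  26 |  18 | cabbccccacacacaaab
  27 |  29 | cacaaab
  28 |  27 | cacacaaab
  29 |  25 | cacacacaaab
  30 |   0 | cbbbaacbcbcaabbbaacabbccccacacacaaab
  31 |   8 | cbcaabbbaacabbccccacacacaaab
  32 |   6 | cbcbcaabbbaacabbccccacacacaaab
  33 |  24 | ccacacacaaab
  34 |  23 | cccacacacaaab
  35 |  22 | ccccacacacaaab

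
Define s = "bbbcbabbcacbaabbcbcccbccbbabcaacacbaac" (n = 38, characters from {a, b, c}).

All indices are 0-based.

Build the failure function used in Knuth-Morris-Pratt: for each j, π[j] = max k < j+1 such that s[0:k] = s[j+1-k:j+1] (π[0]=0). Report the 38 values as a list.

π[0] = 0
j=1 s[j]='b': π[1]=1 (border 'b')
j=2 s[j]='b': π[2]=2 (border 'bb')
j=3 s[j]='c': k: 2→1→0; π[3]=0 (border '')
j=4 s[j]='b': π[4]=1 (border 'b')
j=5 s[j]='a': k: 1→0; π[5]=0 (border '')
j=6 s[j]='b': π[6]=1 (border 'b')
j=7 s[j]='b': π[7]=2 (border 'bb')
j=8 s[j]='c': k: 2→1→0; π[8]=0 (border '')
j=9 s[j]='a': π[9]=0 (border '')
j=10 s[j]='c': π[10]=0 (border '')
j=11 s[j]='b': π[11]=1 (border 'b')
j=12 s[j]='a': k: 1→0; π[12]=0 (border '')
j=13 s[j]='a': π[13]=0 (border '')
j=14 s[j]='b': π[14]=1 (border 'b')
j=15 s[j]='b': π[15]=2 (border 'bb')
j=16 s[j]='c': k: 2→1→0; π[16]=0 (border '')
j=17 s[j]='b': π[17]=1 (border 'b')
j=18 s[j]='c': k: 1→0; π[18]=0 (border '')
j=19 s[j]='c': π[19]=0 (border '')
j=20 s[j]='c': π[20]=0 (border '')
j=21 s[j]='b': π[21]=1 (border 'b')
j=22 s[j]='c': k: 1→0; π[22]=0 (border '')
j=23 s[j]='c': π[23]=0 (border '')
j=24 s[j]='b': π[24]=1 (border 'b')
j=25 s[j]='b': π[25]=2 (border 'bb')
j=26 s[j]='a': k: 2→1→0; π[26]=0 (border '')
j=27 s[j]='b': π[27]=1 (border 'b')
j=28 s[j]='c': k: 1→0; π[28]=0 (border '')
j=29 s[j]='a': π[29]=0 (border '')
j=30 s[j]='a': π[30]=0 (border '')
j=31 s[j]='c': π[31]=0 (border '')
j=32 s[j]='a': π[32]=0 (border '')
j=33 s[j]='c': π[33]=0 (border '')
j=34 s[j]='b': π[34]=1 (border 'b')
j=35 s[j]='a': k: 1→0; π[35]=0 (border '')
j=36 s[j]='a': π[36]=0 (border '')
j=37 s[j]='c': π[37]=0 (border '')

[0, 1, 2, 0, 1, 0, 1, 2, 0, 0, 0, 1, 0, 0, 1, 2, 0, 1, 0, 0, 0, 1, 0, 0, 1, 2, 0, 1, 0, 0, 0, 0, 0, 0, 1, 0, 0, 0]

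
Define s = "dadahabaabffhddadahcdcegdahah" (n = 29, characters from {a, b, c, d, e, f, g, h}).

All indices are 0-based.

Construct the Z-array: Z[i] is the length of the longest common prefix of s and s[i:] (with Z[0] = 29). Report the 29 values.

[29, 0, 2, 0, 0, 0, 0, 0, 0, 0, 0, 0, 0, 1, 5, 0, 2, 0, 0, 0, 1, 0, 0, 0, 2, 0, 0, 0, 0]

Z[0]=29
i=1: i≥r, start 0; Z[1]=0
i=2: i≥r, start 0; Z[2]=2 extend→box=[2,4)
i=3: min(r-i=1, Z[1]=0)=0; Z[3]=0
i=4: i≥r, start 0; Z[4]=0
i=5: i≥r, start 0; Z[5]=0
i=6: i≥r, start 0; Z[6]=0
i=7: i≥r, start 0; Z[7]=0
i=8: i≥r, start 0; Z[8]=0
i=9: i≥r, start 0; Z[9]=0
i=10: i≥r, start 0; Z[10]=0
i=11: i≥r, start 0; Z[11]=0
i=12: i≥r, start 0; Z[12]=0
i=13: i≥r, start 0; Z[13]=1 extend→box=[13,14)
i=14: i≥r, start 0; Z[14]=5 extend→box=[14,19)
i=15: min(r-i=4, Z[1]=0)=0; Z[15]=0
i=16: min(r-i=3, Z[2]=2)=2; Z[16]=2
i=17: min(r-i=2, Z[3]=0)=0; Z[17]=0
i=18: min(r-i=1, Z[4]=0)=0; Z[18]=0
i=19: i≥r, start 0; Z[19]=0
i=20: i≥r, start 0; Z[20]=1 extend→box=[20,21)
i=21: i≥r, start 0; Z[21]=0
i=22: i≥r, start 0; Z[22]=0
i=23: i≥r, start 0; Z[23]=0
i=24: i≥r, start 0; Z[24]=2 extend→box=[24,26)
i=25: min(r-i=1, Z[1]=0)=0; Z[25]=0
i=26: i≥r, start 0; Z[26]=0
i=27: i≥r, start 0; Z[27]=0
i=28: i≥r, start 0; Z[28]=0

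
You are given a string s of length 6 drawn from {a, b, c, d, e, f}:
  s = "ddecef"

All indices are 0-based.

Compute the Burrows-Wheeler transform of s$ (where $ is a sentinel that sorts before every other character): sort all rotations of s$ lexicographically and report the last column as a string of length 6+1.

rank  rotation last
    0  $ddecef  f
    1  cef$dde  e
    2  ddecef$  $
    3  decef$d  d
    4  ecef$dd  d
    5  ef$ddec  c
    6  f$ddece  e

fe$ddce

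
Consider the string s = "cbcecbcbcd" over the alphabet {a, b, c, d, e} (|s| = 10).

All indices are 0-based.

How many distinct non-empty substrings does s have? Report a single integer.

rank | idx | suffix
   0 |   5 | bcbcd
   1 |   7 | bcd
   2 |   1 | bcecbcbcd
   3 |   4 | cbcbcd
   4 |   6 | cbcd
   5 |   0 | cbcecbcbcd
   6 |   8 | cd
   7 |   2 | cecbcbcd
   8 |   9 | d
   9 |   3 | ecbcbcd

SA = [5, 7, 1, 4, 6, 0, 8, 2, 9, 3]
[i] adj suffixes → lcp
  [1] 5/7 → 2 ('bc')
  [2] 7/1 → 2 ('bc')
  [3] 1/4 → 0 ('')
  [4] 4/6 → 3 ('cbc')
  [5] 6/0 → 3 ('cbc')
  [6] 0/8 → 1 ('c')
  [7] 8/2 → 1 ('c')
  [8] 2/9 → 0 ('')
  [9] 9/3 → 0 ('')

n(n+1)/2 = 10·11/2 = 55
Σ LCP = 0 + 2 + 2 + 0 + 3 + 3 + 1 + 1 + 0 + 0 = 12
distinct = 55 − 12 = 43

43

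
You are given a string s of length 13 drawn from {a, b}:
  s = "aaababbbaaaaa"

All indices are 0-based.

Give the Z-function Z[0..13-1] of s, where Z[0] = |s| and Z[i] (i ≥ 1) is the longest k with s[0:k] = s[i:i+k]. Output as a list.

Z[0]=13
i=1: outside box; Z[1]=2 extend→box=[1,3)
i=2: min(r-i=1, Z[1]=2)=1; Z[2]=1
i=3: outside box; Z[3]=0
i=4: outside box; Z[4]=1 extend→box=[4,5)
i=5: outside box; Z[5]=0
i=6: outside box; Z[6]=0
i=7: outside box; Z[7]=0
i=8: outside box; Z[8]=3 extend→box=[8,11)
i=9: min(r-i=2, Z[1]=2)=2; Z[9]=3 extend→box=[9,12)
i=10: min(r-i=2, Z[1]=2)=2; Z[10]=3 extend→box=[10,13)
i=11: min(r-i=2, Z[1]=2)=2; Z[11]=2
i=12: min(r-i=1, Z[2]=1)=1; Z[12]=1

[13, 2, 1, 0, 1, 0, 0, 0, 3, 3, 3, 2, 1]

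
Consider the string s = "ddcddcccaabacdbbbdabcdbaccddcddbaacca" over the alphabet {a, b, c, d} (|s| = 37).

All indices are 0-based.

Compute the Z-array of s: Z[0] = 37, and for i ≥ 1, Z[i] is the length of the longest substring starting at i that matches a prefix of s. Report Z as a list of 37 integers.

Z[0]=37
i=1: outside box; Z[1]=1 extend→box=[1,2)
i=2: outside box; Z[2]=0
i=3: outside box; Z[3]=3 extend→box=[3,6)
i=4: min(r-i=2, Z[1]=1)=1; Z[4]=1
i=5: min(r-i=1, Z[2]=0)=0; Z[5]=0
i=6: outside box; Z[6]=0
i=7: outside box; Z[7]=0
i=8: outside box; Z[8]=0
i=9: outside box; Z[9]=0
i=10: outside box; Z[10]=0
i=11: outside box; Z[11]=0
i=12: outside box; Z[12]=0
i=13: outside box; Z[13]=1 extend→box=[13,14)
i=14: outside box; Z[14]=0
i=15: outside box; Z[15]=0
i=16: outside box; Z[16]=0
i=17: outside box; Z[17]=1 extend→box=[17,18)
i=18: outside box; Z[18]=0
i=19: outside box; Z[19]=0
i=20: outside box; Z[20]=0
i=21: outside box; Z[21]=1 extend→box=[21,22)
i=22: outside box; Z[22]=0
i=23: outside box; Z[23]=0
i=24: outside box; Z[24]=0
i=25: outside box; Z[25]=0
i=26: outside box; Z[26]=5 extend→box=[26,31)
i=27: min(r-i=4, Z[1]=1)=1; Z[27]=1
i=28: min(r-i=3, Z[2]=0)=0; Z[28]=0
i=29: min(r-i=2, Z[3]=3)=2; Z[29]=2
i=30: min(r-i=1, Z[4]=1)=1; Z[30]=1
i=31: outside box; Z[31]=0
i=32: outside box; Z[32]=0
i=33: outside box; Z[33]=0
i=34: outside box; Z[34]=0
i=35: outside box; Z[35]=0
i=36: outside box; Z[36]=0

[37, 1, 0, 3, 1, 0, 0, 0, 0, 0, 0, 0, 0, 1, 0, 0, 0, 1, 0, 0, 0, 1, 0, 0, 0, 0, 5, 1, 0, 2, 1, 0, 0, 0, 0, 0, 0]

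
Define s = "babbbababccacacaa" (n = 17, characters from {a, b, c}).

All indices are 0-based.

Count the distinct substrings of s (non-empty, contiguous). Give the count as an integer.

rank→(start, suffix):
  0 → (16, 'a')
  1 → (15, 'aa')
  2 → (5, 'ababccacacaa')
  3 → (1, 'abbbababccacacaa')
  4 → (7, 'abccacacaa')
  5 → (13, 'acaa')
  6 → (11, 'acacaa')
  7 → (4, 'bababccacacaa')
  8 → (0, 'babbbababccacacaa')
  9 → (6, 'babccacacaa')
  10 → (3, 'bbababccacacaa')
  11 → (2, 'bbbababccacacaa')
  12 → (8, 'bccacacaa')
  13 → (14, 'caa')
  14 → (12, 'cacaa')
  15 → (10, 'cacacaa')
  16 → (9, 'ccacacaa')

SA = [16, 15, 5, 1, 7, 13, 11, 4, 0, 6, 3, 2, 8, 14, 12, 10, 9]
[i] adj suffixes → lcp
  [1] 16/15 → 1 ('a')
  [2] 15/5 → 1 ('a')
  [3] 5/1 → 2 ('ab')
  [4] 1/7 → 2 ('ab')
  [5] 7/13 → 1 ('a')
  [6] 13/11 → 3 ('aca')
  [7] 11/4 → 0 ('')
  [8] 4/0 → 3 ('bab')
  [9] 0/6 → 3 ('bab')
  [10] 6/3 → 1 ('b')
  [11] 3/2 → 2 ('bb')
  [12] 2/8 → 1 ('b')
  [13] 8/14 → 0 ('')
  [14] 14/12 → 2 ('ca')
  [15] 12/10 → 4 ('caca')
  [16] 10/9 → 1 ('c')

n(n+1)/2 = 17·18/2 = 153
Σ LCP = 0 + 1 + 1 + 2 + 2 + 1 + 3 + 0 + 3 + 3 + 1 + 2 + 1 + 0 + 2 + 4 + 1 = 27
distinct = 153 − 27 = 126

126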